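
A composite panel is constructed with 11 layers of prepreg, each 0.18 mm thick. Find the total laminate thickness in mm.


h = n * t_ply = 11 * 0.18 = 1.98 mm

1.98 mm


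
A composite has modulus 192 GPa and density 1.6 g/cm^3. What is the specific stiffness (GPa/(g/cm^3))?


Specific stiffness = E/rho = 192/1.6 = 120.0 GPa/(g/cm^3)

120.0 GPa/(g/cm^3)


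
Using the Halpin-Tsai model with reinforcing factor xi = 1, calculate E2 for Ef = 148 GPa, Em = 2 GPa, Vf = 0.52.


eta = (Ef/Em - 1)/(Ef/Em + xi) = (74.0 - 1)/(74.0 + 1) = 0.9733
E2 = Em*(1+xi*eta*Vf)/(1-eta*Vf) = 6.1 GPa

6.1 GPa


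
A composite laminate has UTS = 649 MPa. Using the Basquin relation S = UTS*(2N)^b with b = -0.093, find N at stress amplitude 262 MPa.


N = 0.5 * (S/UTS)^(1/b) = 0.5 * (262/649)^(1/-0.093) = 8608.3636 cycles

8608.3636 cycles


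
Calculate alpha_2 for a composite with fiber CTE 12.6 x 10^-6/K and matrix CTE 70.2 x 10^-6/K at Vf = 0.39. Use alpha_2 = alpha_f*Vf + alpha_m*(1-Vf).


alpha_2 = alpha_f*Vf + alpha_m*(1-Vf) = 12.6*0.39 + 70.2*0.61 = 47.7 x 10^-6/K

47.7 x 10^-6/K


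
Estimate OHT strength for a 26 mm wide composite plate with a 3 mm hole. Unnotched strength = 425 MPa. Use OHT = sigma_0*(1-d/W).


OHT = sigma_0*(1-d/W) = 425*(1-3/26) = 376.0 MPa

376.0 MPa


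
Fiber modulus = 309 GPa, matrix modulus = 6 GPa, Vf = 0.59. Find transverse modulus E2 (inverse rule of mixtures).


1/E2 = Vf/Ef + (1-Vf)/Em = 0.59/309 + 0.41/6
E2 = 14.24 GPa

14.24 GPa


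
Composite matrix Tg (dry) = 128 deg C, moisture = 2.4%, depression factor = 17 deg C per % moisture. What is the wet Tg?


Tg_wet = Tg_dry - k*moisture = 128 - 17*2.4 = 87.2 deg C

87.2 deg C


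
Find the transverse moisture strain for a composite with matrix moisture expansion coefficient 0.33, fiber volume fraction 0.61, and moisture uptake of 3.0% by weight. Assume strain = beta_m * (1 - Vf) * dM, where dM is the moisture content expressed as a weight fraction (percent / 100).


dM = 3.0/100 = 0.03
strain = beta_m * (1-Vf) * dM = 0.33 * 0.39 * 0.03 = 0.003861

0.003861


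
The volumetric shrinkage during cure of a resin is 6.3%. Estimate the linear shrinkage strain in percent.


Linear shrinkage ≈ vol_shrink/3 = 6.3/3 = 2.1%

2.1%


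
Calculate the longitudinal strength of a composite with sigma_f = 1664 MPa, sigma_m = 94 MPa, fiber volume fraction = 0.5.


sigma_1 = sigma_f*Vf + sigma_m*(1-Vf) = 1664*0.5 + 94*0.5 = 879.0 MPa

879.0 MPa


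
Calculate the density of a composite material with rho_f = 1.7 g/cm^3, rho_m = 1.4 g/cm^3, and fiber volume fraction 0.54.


rho_c = rho_f*Vf + rho_m*(1-Vf) = 1.7*0.54 + 1.4*0.46 = 1.562 g/cm^3

1.562 g/cm^3


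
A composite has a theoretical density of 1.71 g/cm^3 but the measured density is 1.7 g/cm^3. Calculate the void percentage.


Void% = (rho_theo - rho_actual)/rho_theo * 100 = (1.71 - 1.7)/1.71 * 100 = 0.58%

0.58%


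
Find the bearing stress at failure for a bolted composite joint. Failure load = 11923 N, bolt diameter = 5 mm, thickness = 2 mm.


sigma_br = F/(d*h) = 11923/(5*2) = 1192.3 MPa

1192.3 MPa


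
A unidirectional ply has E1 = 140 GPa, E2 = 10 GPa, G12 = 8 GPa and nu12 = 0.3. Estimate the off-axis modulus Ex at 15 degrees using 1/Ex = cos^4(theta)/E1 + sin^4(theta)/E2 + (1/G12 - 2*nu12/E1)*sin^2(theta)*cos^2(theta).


cos^4(15) = 0.870513, sin^4(15) = 0.004487, sin^2(15)*cos^2(15) = 0.0625
1/G12 - 2*nu12/E1 = 1/8 - 2*0.3/140 = 0.120714 GPa^-1
1/Ex = 0.870513/140 + 0.004487/10 + 0.120714*0.0625 = 0.0142113 GPa^-1
Ex = 70.37 GPa

70.37 GPa


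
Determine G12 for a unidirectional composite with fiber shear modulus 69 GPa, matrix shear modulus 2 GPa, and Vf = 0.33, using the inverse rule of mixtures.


1/G12 = Vf/Gf + (1-Vf)/Gm = 0.33/69 + 0.67/2
G12 = 2.94 GPa

2.94 GPa


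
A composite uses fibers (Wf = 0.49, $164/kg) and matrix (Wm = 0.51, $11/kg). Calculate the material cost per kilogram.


Cost = cost_f*Wf + cost_m*Wm = 164*0.49 + 11*0.51 = $85.97/kg

$85.97/kg


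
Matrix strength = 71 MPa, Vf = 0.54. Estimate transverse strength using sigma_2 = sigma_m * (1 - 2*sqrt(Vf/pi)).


factor = 1 - 2*sqrt(0.54/pi) = 0.1708
sigma_2 = 71 * 0.1708 = 12.13 MPa

12.13 MPa


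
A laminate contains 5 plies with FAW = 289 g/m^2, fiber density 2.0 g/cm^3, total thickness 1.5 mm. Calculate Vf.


Vf = n * FAW / (rho_f * h * 1000) = 5 * 289 / (2.0 * 1.5 * 1000) = 0.4817

0.4817


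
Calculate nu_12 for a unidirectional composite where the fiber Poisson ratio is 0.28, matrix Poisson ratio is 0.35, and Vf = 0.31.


nu_12 = nu_f*Vf + nu_m*(1-Vf) = 0.28*0.31 + 0.35*0.69 = 0.3283

0.3283


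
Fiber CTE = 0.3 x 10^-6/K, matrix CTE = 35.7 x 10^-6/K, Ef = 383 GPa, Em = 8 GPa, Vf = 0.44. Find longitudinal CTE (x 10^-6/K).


E1 = Ef*Vf + Em*(1-Vf) = 173.0
alpha_1 = (alpha_f*Ef*Vf + alpha_m*Em*(1-Vf))/E1 = 1.22 x 10^-6/K

1.22 x 10^-6/K


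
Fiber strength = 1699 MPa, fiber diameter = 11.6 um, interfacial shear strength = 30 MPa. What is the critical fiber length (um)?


Lc = sigma_f * d / (2 * tau_i) = 1699 * 11.6 / (2 * 30) = 328.5 um

328.5 um


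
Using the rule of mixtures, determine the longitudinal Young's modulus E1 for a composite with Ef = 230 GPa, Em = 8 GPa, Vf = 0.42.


E1 = Ef*Vf + Em*(1-Vf) = 230*0.42 + 8*0.58 = 101.24 GPa

101.24 GPa


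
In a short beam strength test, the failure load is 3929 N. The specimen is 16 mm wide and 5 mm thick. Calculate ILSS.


ILSS = 3F/(4bh) = 3*3929/(4*16*5) = 36.83 MPa

36.83 MPa


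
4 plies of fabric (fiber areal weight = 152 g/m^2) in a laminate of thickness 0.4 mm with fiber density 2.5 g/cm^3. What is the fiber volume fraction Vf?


Vf = n * FAW / (rho_f * h * 1000) = 4 * 152 / (2.5 * 0.4 * 1000) = 0.608

0.608


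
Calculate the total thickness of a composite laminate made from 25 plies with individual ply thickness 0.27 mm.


h = n * t_ply = 25 * 0.27 = 6.75 mm

6.75 mm


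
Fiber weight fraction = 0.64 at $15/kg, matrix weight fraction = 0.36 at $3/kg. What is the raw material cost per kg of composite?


Cost = cost_f*Wf + cost_m*Wm = 15*0.64 + 3*0.36 = $10.68/kg

$10.68/kg


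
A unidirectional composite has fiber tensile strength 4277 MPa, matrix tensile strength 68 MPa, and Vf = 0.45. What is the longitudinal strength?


sigma_1 = sigma_f*Vf + sigma_m*(1-Vf) = 4277*0.45 + 68*0.55 = 1962.1 MPa

1962.1 MPa


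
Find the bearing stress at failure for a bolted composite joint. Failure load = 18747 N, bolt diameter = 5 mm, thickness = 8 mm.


sigma_br = F/(d*h) = 18747/(5*8) = 468.7 MPa

468.7 MPa


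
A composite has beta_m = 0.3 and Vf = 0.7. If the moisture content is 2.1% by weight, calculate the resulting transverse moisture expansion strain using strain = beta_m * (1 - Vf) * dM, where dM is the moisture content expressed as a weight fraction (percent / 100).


dM = 2.1/100 = 0.021
strain = beta_m * (1-Vf) * dM = 0.3 * 0.3 * 0.021 = 0.00189

0.00189


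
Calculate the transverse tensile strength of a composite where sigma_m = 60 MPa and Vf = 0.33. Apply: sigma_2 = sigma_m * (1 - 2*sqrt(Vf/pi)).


factor = 1 - 2*sqrt(0.33/pi) = 0.3518
sigma_2 = 60 * 0.3518 = 21.11 MPa

21.11 MPa


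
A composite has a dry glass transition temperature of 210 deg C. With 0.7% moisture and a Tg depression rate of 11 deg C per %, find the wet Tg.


Tg_wet = Tg_dry - k*moisture = 210 - 11*0.7 = 202.3 deg C

202.3 deg C


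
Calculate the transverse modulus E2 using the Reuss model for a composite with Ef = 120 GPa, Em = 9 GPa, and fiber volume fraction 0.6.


1/E2 = Vf/Ef + (1-Vf)/Em = 0.6/120 + 0.4/9
E2 = 20.22 GPa

20.22 GPa


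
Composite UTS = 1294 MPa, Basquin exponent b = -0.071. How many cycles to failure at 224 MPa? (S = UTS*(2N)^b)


N = 0.5 * (S/UTS)^(1/b) = 0.5 * (224/1294)^(1/-0.071) = 2.6727e+10 cycles

2.6727e+10 cycles


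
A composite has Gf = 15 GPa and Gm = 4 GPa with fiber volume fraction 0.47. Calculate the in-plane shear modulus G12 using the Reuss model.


1/G12 = Vf/Gf + (1-Vf)/Gm = 0.47/15 + 0.53/4
G12 = 6.1 GPa

6.1 GPa


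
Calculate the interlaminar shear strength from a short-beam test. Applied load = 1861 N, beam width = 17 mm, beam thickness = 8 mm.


ILSS = 3F/(4bh) = 3*1861/(4*17*8) = 10.26 MPa

10.26 MPa


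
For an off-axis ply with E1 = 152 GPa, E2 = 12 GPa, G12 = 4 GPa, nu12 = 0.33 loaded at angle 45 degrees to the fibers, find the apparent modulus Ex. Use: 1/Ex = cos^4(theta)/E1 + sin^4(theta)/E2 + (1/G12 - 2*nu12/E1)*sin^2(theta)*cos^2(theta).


cos^4(45) = 0.25, sin^4(45) = 0.25, sin^2(45)*cos^2(45) = 0.25
1/G12 - 2*nu12/E1 = 1/4 - 2*0.33/152 = 0.245658 GPa^-1
1/Ex = 0.25/152 + 0.25/12 + 0.245658*0.25 = 0.0838925 GPa^-1
Ex = 11.92 GPa

11.92 GPa


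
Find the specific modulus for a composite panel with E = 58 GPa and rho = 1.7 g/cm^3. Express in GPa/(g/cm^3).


Specific stiffness = E/rho = 58/1.7 = 34.1 GPa/(g/cm^3)

34.1 GPa/(g/cm^3)


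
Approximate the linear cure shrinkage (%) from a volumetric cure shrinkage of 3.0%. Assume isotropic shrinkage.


Linear shrinkage ≈ vol_shrink/3 = 3.0/3 = 1.0%

1.0%


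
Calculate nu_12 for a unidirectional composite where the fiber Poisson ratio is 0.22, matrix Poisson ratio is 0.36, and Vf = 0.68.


nu_12 = nu_f*Vf + nu_m*(1-Vf) = 0.22*0.68 + 0.36*0.32 = 0.2648

0.2648


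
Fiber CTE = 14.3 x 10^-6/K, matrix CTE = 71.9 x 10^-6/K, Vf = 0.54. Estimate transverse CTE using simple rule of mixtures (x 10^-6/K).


alpha_2 = alpha_f*Vf + alpha_m*(1-Vf) = 14.3*0.54 + 71.9*0.46 = 40.8 x 10^-6/K

40.8 x 10^-6/K


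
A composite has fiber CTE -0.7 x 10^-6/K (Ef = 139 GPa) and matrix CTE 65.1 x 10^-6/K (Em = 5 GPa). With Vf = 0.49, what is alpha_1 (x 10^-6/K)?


E1 = Ef*Vf + Em*(1-Vf) = 70.66
alpha_1 = (alpha_f*Ef*Vf + alpha_m*Em*(1-Vf))/E1 = 1.67 x 10^-6/K

1.67 x 10^-6/K


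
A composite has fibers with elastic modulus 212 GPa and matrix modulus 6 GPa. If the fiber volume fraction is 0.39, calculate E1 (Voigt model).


E1 = Ef*Vf + Em*(1-Vf) = 212*0.39 + 6*0.61 = 86.34 GPa

86.34 GPa


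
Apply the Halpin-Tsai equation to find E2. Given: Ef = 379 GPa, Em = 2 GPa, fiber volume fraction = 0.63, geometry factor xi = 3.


eta = (Ef/Em - 1)/(Ef/Em + xi) = (189.5 - 1)/(189.5 + 3) = 0.9792
E2 = Em*(1+xi*eta*Vf)/(1-eta*Vf) = 14.88 GPa

14.88 GPa


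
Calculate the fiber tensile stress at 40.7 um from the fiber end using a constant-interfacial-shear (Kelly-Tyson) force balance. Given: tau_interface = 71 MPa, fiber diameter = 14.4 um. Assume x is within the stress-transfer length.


Force balance: sigma_f * (pi*d^2/4) = tau * (pi*d) * x  ->  sigma_f = 4 * tau * x / d
sigma_f = 4 * 71 * 40.7 / 14.4 = 802.7 MPa

802.7 MPa


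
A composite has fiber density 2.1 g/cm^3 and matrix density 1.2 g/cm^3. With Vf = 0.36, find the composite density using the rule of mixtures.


rho_c = rho_f*Vf + rho_m*(1-Vf) = 2.1*0.36 + 1.2*0.64 = 1.524 g/cm^3

1.524 g/cm^3


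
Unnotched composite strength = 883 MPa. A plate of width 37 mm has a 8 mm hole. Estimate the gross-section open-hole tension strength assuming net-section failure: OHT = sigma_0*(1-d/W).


OHT = sigma_0*(1-d/W) = 883*(1-8/37) = 692.1 MPa

692.1 MPa


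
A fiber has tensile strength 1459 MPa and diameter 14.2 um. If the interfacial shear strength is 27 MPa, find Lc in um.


Lc = sigma_f * d / (2 * tau_i) = 1459 * 14.2 / (2 * 27) = 383.7 um

383.7 um


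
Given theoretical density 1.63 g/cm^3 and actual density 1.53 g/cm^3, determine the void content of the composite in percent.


Void% = (rho_theo - rho_actual)/rho_theo * 100 = (1.63 - 1.53)/1.63 * 100 = 6.13%

6.13%


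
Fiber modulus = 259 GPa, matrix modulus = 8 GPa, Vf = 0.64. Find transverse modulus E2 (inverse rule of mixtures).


1/E2 = Vf/Ef + (1-Vf)/Em = 0.64/259 + 0.36/8
E2 = 21.07 GPa

21.07 GPa


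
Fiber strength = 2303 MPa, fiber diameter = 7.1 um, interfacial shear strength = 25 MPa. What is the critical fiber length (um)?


Lc = sigma_f * d / (2 * tau_i) = 2303 * 7.1 / (2 * 25) = 327.0 um

327.0 um


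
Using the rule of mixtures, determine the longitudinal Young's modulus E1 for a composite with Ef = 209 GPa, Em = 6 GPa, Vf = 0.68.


E1 = Ef*Vf + Em*(1-Vf) = 209*0.68 + 6*0.32 = 144.04 GPa

144.04 GPa


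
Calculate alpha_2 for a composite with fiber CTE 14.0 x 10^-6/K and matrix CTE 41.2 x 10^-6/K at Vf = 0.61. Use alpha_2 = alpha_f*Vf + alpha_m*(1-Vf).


alpha_2 = alpha_f*Vf + alpha_m*(1-Vf) = 14.0*0.61 + 41.2*0.39 = 24.6 x 10^-6/K

24.6 x 10^-6/K


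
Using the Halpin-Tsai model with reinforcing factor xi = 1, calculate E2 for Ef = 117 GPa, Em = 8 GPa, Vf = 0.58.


eta = (Ef/Em - 1)/(Ef/Em + xi) = (14.625 - 1)/(14.625 + 1) = 0.872
E2 = Em*(1+xi*eta*Vf)/(1-eta*Vf) = 24.37 GPa

24.37 GPa


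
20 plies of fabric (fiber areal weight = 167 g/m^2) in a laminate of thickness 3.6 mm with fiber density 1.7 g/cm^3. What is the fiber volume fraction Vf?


Vf = n * FAW / (rho_f * h * 1000) = 20 * 167 / (1.7 * 3.6 * 1000) = 0.5458

0.5458


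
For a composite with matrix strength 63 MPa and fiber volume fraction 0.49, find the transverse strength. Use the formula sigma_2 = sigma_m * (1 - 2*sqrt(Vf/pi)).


factor = 1 - 2*sqrt(0.49/pi) = 0.2101
sigma_2 = 63 * 0.2101 = 13.24 MPa

13.24 MPa


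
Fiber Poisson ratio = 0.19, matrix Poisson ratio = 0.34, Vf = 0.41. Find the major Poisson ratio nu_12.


nu_12 = nu_f*Vf + nu_m*(1-Vf) = 0.19*0.41 + 0.34*0.59 = 0.2785

0.2785


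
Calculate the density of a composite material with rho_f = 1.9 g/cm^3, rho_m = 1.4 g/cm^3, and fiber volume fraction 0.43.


rho_c = rho_f*Vf + rho_m*(1-Vf) = 1.9*0.43 + 1.4*0.57 = 1.615 g/cm^3

1.615 g/cm^3


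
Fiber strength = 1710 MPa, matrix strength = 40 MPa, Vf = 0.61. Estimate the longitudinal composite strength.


sigma_1 = sigma_f*Vf + sigma_m*(1-Vf) = 1710*0.61 + 40*0.39 = 1058.7 MPa

1058.7 MPa


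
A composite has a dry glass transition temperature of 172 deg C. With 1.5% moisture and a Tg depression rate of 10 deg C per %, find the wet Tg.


Tg_wet = Tg_dry - k*moisture = 172 - 10*1.5 = 157.0 deg C

157.0 deg C


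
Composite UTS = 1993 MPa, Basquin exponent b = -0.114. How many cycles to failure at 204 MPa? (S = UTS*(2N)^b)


N = 0.5 * (S/UTS)^(1/b) = 0.5 * (204/1993)^(1/-0.114) = 2.4105e+08 cycles

2.4105e+08 cycles


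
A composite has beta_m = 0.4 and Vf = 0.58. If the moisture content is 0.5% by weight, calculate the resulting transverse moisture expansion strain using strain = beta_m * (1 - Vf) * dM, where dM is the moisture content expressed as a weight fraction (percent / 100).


dM = 0.5/100 = 0.005
strain = beta_m * (1-Vf) * dM = 0.4 * 0.42 * 0.005 = 0.00084

0.00084


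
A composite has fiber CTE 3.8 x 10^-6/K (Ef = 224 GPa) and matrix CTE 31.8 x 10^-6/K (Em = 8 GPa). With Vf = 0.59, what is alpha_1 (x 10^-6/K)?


E1 = Ef*Vf + Em*(1-Vf) = 135.44
alpha_1 = (alpha_f*Ef*Vf + alpha_m*Em*(1-Vf))/E1 = 4.48 x 10^-6/K

4.48 x 10^-6/K


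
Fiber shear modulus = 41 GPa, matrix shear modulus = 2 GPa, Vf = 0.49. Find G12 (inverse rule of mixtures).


1/G12 = Vf/Gf + (1-Vf)/Gm = 0.49/41 + 0.51/2
G12 = 3.75 GPa

3.75 GPa


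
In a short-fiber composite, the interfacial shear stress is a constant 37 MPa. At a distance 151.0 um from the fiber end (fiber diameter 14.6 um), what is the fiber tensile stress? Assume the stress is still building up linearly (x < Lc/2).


Force balance: sigma_f * (pi*d^2/4) = tau * (pi*d) * x  ->  sigma_f = 4 * tau * x / d
sigma_f = 4 * 37 * 151.0 / 14.6 = 1530.7 MPa

1530.7 MPa


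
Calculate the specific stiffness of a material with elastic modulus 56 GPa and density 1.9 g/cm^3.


Specific stiffness = E/rho = 56/1.9 = 29.5 GPa/(g/cm^3)

29.5 GPa/(g/cm^3)


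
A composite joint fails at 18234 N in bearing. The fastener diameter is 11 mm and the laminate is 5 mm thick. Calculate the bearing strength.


sigma_br = F/(d*h) = 18234/(11*5) = 331.5 MPa

331.5 MPa


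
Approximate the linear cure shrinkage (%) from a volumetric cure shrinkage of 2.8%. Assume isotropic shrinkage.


Linear shrinkage ≈ vol_shrink/3 = 2.8/3 = 0.933%

0.933%


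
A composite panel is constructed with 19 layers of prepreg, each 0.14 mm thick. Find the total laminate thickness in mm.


h = n * t_ply = 19 * 0.14 = 2.66 mm

2.66 mm


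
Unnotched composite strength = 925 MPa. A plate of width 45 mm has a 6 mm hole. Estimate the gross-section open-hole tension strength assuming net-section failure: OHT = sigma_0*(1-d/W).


OHT = sigma_0*(1-d/W) = 925*(1-6/45) = 801.7 MPa

801.7 MPa


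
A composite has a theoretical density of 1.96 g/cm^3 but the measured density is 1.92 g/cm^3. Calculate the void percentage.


Void% = (rho_theo - rho_actual)/rho_theo * 100 = (1.96 - 1.92)/1.96 * 100 = 2.04%

2.04%


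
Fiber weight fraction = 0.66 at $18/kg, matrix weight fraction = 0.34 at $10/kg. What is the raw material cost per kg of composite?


Cost = cost_f*Wf + cost_m*Wm = 18*0.66 + 10*0.34 = $15.28/kg

$15.28/kg


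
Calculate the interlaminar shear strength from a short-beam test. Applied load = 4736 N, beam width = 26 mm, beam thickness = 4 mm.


ILSS = 3F/(4bh) = 3*4736/(4*26*4) = 34.15 MPa

34.15 MPa


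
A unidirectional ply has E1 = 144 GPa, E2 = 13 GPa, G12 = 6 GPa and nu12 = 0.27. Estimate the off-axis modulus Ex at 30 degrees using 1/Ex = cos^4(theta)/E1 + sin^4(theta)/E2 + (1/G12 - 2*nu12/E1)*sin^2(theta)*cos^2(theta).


cos^4(30) = 0.5625, sin^4(30) = 0.0625, sin^2(30)*cos^2(30) = 0.1875
1/G12 - 2*nu12/E1 = 1/6 - 2*0.27/144 = 0.162917 GPa^-1
1/Ex = 0.5625/144 + 0.0625/13 + 0.162917*0.1875 = 0.0392608 GPa^-1
Ex = 25.47 GPa

25.47 GPa


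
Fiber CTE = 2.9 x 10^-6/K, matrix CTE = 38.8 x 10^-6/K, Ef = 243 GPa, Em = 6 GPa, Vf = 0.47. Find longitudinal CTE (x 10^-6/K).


E1 = Ef*Vf + Em*(1-Vf) = 117.39
alpha_1 = (alpha_f*Ef*Vf + alpha_m*Em*(1-Vf))/E1 = 3.87 x 10^-6/K

3.87 x 10^-6/K


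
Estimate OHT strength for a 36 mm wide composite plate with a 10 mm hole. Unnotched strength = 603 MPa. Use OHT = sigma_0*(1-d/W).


OHT = sigma_0*(1-d/W) = 603*(1-10/36) = 435.5 MPa

435.5 MPa


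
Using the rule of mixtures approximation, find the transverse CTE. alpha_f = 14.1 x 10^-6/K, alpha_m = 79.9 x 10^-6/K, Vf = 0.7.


alpha_2 = alpha_f*Vf + alpha_m*(1-Vf) = 14.1*0.7 + 79.9*0.3 = 33.8 x 10^-6/K

33.8 x 10^-6/K


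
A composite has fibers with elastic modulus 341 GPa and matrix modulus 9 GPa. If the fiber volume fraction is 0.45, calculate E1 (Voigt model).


E1 = Ef*Vf + Em*(1-Vf) = 341*0.45 + 9*0.55 = 158.4 GPa

158.4 GPa


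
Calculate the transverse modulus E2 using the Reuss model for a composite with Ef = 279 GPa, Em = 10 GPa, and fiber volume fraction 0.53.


1/E2 = Vf/Ef + (1-Vf)/Em = 0.53/279 + 0.47/10
E2 = 20.45 GPa

20.45 GPa


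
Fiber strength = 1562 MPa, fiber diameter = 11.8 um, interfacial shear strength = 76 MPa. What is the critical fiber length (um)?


Lc = sigma_f * d / (2 * tau_i) = 1562 * 11.8 / (2 * 76) = 121.3 um

121.3 um


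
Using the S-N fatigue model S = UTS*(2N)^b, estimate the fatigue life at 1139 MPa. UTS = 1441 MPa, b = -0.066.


N = 0.5 * (S/UTS)^(1/b) = 0.5 * (1139/1441)^(1/-0.066) = 17.6421 cycles

17.6421 cycles


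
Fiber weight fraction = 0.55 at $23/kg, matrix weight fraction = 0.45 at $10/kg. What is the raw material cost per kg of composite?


Cost = cost_f*Wf + cost_m*Wm = 23*0.55 + 10*0.45 = $17.15/kg

$17.15/kg


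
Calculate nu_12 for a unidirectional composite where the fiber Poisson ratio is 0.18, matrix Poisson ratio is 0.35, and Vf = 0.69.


nu_12 = nu_f*Vf + nu_m*(1-Vf) = 0.18*0.69 + 0.35*0.31 = 0.2327

0.2327


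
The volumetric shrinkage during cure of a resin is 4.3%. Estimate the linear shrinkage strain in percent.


Linear shrinkage ≈ vol_shrink/3 = 4.3/3 = 1.433%

1.433%


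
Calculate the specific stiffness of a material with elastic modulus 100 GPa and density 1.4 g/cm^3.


Specific stiffness = E/rho = 100/1.4 = 71.4 GPa/(g/cm^3)

71.4 GPa/(g/cm^3)


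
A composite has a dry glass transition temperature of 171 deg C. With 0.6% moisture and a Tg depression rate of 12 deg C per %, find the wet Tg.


Tg_wet = Tg_dry - k*moisture = 171 - 12*0.6 = 163.8 deg C

163.8 deg C


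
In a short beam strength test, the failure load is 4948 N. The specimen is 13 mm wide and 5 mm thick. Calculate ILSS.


ILSS = 3F/(4bh) = 3*4948/(4*13*5) = 57.09 MPa

57.09 MPa


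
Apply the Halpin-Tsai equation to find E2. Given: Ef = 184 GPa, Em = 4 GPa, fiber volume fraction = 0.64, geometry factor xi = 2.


eta = (Ef/Em - 1)/(Ef/Em + xi) = (46.0 - 1)/(46.0 + 2) = 0.9375
E2 = Em*(1+xi*eta*Vf)/(1-eta*Vf) = 22.0 GPa

22.0 GPa


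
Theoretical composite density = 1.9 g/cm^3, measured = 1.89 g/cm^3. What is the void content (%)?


Void% = (rho_theo - rho_actual)/rho_theo * 100 = (1.9 - 1.89)/1.9 * 100 = 0.53%

0.53%


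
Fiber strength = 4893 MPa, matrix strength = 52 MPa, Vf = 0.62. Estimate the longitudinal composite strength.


sigma_1 = sigma_f*Vf + sigma_m*(1-Vf) = 4893*0.62 + 52*0.38 = 3053.4 MPa

3053.4 MPa


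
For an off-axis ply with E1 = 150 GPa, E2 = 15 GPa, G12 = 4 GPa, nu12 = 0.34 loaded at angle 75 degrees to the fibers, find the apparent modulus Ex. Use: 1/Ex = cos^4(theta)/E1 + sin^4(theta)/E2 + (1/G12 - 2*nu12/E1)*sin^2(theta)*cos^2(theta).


cos^4(75) = 0.004487, sin^4(75) = 0.870513, sin^2(75)*cos^2(75) = 0.0625
1/G12 - 2*nu12/E1 = 1/4 - 2*0.34/150 = 0.245467 GPa^-1
1/Ex = 0.004487/150 + 0.870513/15 + 0.245467*0.0625 = 0.0734058 GPa^-1
Ex = 13.62 GPa

13.62 GPa


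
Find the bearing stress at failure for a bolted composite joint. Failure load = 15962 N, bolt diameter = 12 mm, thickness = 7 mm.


sigma_br = F/(d*h) = 15962/(12*7) = 190.0 MPa

190.0 MPa


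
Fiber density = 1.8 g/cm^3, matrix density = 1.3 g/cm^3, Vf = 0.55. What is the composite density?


rho_c = rho_f*Vf + rho_m*(1-Vf) = 1.8*0.55 + 1.3*0.45 = 1.575 g/cm^3

1.575 g/cm^3


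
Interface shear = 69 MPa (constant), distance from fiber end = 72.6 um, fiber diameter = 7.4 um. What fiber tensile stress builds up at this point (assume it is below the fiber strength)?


Force balance: sigma_f * (pi*d^2/4) = tau * (pi*d) * x  ->  sigma_f = 4 * tau * x / d
sigma_f = 4 * 69 * 72.6 / 7.4 = 2707.8 MPa

2707.8 MPa


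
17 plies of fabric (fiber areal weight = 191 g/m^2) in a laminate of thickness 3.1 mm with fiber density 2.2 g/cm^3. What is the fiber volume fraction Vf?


Vf = n * FAW / (rho_f * h * 1000) = 17 * 191 / (2.2 * 3.1 * 1000) = 0.4761

0.4761


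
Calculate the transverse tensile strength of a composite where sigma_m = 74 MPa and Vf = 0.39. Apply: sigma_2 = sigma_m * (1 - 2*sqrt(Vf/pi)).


factor = 1 - 2*sqrt(0.39/pi) = 0.2953
sigma_2 = 74 * 0.2953 = 21.85 MPa

21.85 MPa


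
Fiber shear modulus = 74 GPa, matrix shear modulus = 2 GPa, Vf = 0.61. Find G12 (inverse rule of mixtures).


1/G12 = Vf/Gf + (1-Vf)/Gm = 0.61/74 + 0.39/2
G12 = 4.92 GPa

4.92 GPa


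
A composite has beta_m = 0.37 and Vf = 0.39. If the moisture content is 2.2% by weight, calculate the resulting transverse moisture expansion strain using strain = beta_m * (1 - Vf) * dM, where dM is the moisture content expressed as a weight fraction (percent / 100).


dM = 2.2/100 = 0.022
strain = beta_m * (1-Vf) * dM = 0.37 * 0.61 * 0.022 = 0.0049654

0.0049654


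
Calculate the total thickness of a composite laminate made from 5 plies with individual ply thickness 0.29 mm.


h = n * t_ply = 5 * 0.29 = 1.45 mm

1.45 mm


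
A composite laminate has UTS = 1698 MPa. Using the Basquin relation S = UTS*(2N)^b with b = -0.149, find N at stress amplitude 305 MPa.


N = 0.5 * (S/UTS)^(1/b) = 0.5 * (305/1698)^(1/-0.149) = 50495.2880 cycles

50495.2880 cycles


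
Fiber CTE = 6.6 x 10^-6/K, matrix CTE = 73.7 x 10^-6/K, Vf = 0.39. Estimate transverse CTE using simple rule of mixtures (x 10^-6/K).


alpha_2 = alpha_f*Vf + alpha_m*(1-Vf) = 6.6*0.39 + 73.7*0.61 = 47.5 x 10^-6/K

47.5 x 10^-6/K


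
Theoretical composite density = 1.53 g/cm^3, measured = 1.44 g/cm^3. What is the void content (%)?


Void% = (rho_theo - rho_actual)/rho_theo * 100 = (1.53 - 1.44)/1.53 * 100 = 5.88%

5.88%


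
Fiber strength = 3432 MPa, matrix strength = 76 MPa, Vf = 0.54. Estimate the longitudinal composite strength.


sigma_1 = sigma_f*Vf + sigma_m*(1-Vf) = 3432*0.54 + 76*0.46 = 1888.2 MPa

1888.2 MPa


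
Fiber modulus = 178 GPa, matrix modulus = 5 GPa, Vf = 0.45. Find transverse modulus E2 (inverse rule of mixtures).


1/E2 = Vf/Ef + (1-Vf)/Em = 0.45/178 + 0.55/5
E2 = 8.89 GPa

8.89 GPa


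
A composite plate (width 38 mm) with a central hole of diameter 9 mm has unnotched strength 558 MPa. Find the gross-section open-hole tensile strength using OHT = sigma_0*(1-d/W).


OHT = sigma_0*(1-d/W) = 558*(1-9/38) = 425.8 MPa

425.8 MPa


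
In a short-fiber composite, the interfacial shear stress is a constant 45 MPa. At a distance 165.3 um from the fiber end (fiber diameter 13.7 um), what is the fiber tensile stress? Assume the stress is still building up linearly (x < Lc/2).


Force balance: sigma_f * (pi*d^2/4) = tau * (pi*d) * x  ->  sigma_f = 4 * tau * x / d
sigma_f = 4 * 45 * 165.3 / 13.7 = 2171.8 MPa

2171.8 MPa


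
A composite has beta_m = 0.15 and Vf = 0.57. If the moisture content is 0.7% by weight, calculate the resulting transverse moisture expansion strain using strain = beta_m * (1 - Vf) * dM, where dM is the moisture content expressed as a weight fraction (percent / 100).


dM = 0.7/100 = 0.007
strain = beta_m * (1-Vf) * dM = 0.15 * 0.43 * 0.007 = 0.0004515

0.0004515


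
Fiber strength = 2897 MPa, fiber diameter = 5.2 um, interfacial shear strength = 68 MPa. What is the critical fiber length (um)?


Lc = sigma_f * d / (2 * tau_i) = 2897 * 5.2 / (2 * 68) = 110.8 um

110.8 um


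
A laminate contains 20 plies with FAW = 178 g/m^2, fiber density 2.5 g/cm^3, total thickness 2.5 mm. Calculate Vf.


Vf = n * FAW / (rho_f * h * 1000) = 20 * 178 / (2.5 * 2.5 * 1000) = 0.5696

0.5696


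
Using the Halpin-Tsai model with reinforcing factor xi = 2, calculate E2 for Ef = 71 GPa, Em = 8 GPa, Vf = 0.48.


eta = (Ef/Em - 1)/(Ef/Em + xi) = (8.875 - 1)/(8.875 + 2) = 0.7241
E2 = Em*(1+xi*eta*Vf)/(1-eta*Vf) = 20.79 GPa

20.79 GPa


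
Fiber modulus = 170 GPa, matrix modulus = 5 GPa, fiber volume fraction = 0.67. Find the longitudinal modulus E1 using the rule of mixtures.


E1 = Ef*Vf + Em*(1-Vf) = 170*0.67 + 5*0.33 = 115.55 GPa

115.55 GPa


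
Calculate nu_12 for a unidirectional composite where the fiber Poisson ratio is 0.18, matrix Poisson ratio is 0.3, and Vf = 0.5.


nu_12 = nu_f*Vf + nu_m*(1-Vf) = 0.18*0.5 + 0.3*0.5 = 0.24

0.24


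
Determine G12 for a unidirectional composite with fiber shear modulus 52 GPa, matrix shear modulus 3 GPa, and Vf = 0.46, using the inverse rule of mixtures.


1/G12 = Vf/Gf + (1-Vf)/Gm = 0.46/52 + 0.54/3
G12 = 5.3 GPa

5.3 GPa


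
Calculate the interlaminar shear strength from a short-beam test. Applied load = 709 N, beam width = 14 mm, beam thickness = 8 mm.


ILSS = 3F/(4bh) = 3*709/(4*14*8) = 4.75 MPa

4.75 MPa


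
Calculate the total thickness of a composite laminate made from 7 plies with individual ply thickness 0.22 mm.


h = n * t_ply = 7 * 0.22 = 1.54 mm

1.54 mm


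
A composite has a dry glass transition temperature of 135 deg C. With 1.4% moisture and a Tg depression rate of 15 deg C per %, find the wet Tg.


Tg_wet = Tg_dry - k*moisture = 135 - 15*1.4 = 114.0 deg C

114.0 deg C


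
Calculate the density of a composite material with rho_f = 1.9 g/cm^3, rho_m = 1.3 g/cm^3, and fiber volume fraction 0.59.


rho_c = rho_f*Vf + rho_m*(1-Vf) = 1.9*0.59 + 1.3*0.41 = 1.654 g/cm^3

1.654 g/cm^3


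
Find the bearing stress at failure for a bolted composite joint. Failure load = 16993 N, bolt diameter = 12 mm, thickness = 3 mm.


sigma_br = F/(d*h) = 16993/(12*3) = 472.0 MPa

472.0 MPa


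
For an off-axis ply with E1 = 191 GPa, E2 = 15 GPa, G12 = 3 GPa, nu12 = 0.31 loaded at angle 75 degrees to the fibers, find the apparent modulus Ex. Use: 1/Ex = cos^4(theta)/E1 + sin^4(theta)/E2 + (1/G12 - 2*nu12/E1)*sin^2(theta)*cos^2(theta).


cos^4(75) = 0.004487, sin^4(75) = 0.870513, sin^2(75)*cos^2(75) = 0.0625
1/G12 - 2*nu12/E1 = 1/3 - 2*0.31/191 = 0.330087 GPa^-1
1/Ex = 0.004487/191 + 0.870513/15 + 0.330087*0.0625 = 0.0786881 GPa^-1
Ex = 12.71 GPa

12.71 GPa


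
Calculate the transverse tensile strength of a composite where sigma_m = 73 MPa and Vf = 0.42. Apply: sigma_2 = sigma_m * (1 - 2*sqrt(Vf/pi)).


factor = 1 - 2*sqrt(0.42/pi) = 0.2687
sigma_2 = 73 * 0.2687 = 19.62 MPa

19.62 MPa


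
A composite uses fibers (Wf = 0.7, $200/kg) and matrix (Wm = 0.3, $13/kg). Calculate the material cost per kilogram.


Cost = cost_f*Wf + cost_m*Wm = 200*0.7 + 13*0.3 = $143.9/kg

$143.9/kg


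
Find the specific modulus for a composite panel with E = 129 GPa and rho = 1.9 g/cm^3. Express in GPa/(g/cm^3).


Specific stiffness = E/rho = 129/1.9 = 67.9 GPa/(g/cm^3)

67.9 GPa/(g/cm^3)


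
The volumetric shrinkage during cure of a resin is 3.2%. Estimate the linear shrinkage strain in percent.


Linear shrinkage ≈ vol_shrink/3 = 3.2/3 = 1.067%

1.067%


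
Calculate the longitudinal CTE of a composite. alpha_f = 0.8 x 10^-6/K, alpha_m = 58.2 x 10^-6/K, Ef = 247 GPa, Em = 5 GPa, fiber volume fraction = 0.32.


E1 = Ef*Vf + Em*(1-Vf) = 82.44
alpha_1 = (alpha_f*Ef*Vf + alpha_m*Em*(1-Vf))/E1 = 3.17 x 10^-6/K

3.17 x 10^-6/K


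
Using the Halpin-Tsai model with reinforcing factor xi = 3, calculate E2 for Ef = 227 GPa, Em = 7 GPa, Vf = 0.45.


eta = (Ef/Em - 1)/(Ef/Em + xi) = (32.4286 - 1)/(32.4286 + 3) = 0.8871
E2 = Em*(1+xi*eta*Vf)/(1-eta*Vf) = 25.6 GPa

25.6 GPa


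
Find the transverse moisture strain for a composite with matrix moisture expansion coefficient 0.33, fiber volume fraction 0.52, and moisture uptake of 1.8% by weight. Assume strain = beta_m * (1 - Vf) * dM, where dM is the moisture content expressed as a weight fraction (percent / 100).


dM = 1.8/100 = 0.018
strain = beta_m * (1-Vf) * dM = 0.33 * 0.48 * 0.018 = 0.0028512

0.0028512


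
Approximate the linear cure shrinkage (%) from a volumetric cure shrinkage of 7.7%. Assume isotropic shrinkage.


Linear shrinkage ≈ vol_shrink/3 = 7.7/3 = 2.567%

2.567%


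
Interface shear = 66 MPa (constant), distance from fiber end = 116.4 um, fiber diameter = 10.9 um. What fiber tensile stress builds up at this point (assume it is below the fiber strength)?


Force balance: sigma_f * (pi*d^2/4) = tau * (pi*d) * x  ->  sigma_f = 4 * tau * x / d
sigma_f = 4 * 66 * 116.4 / 10.9 = 2819.2 MPa

2819.2 MPa


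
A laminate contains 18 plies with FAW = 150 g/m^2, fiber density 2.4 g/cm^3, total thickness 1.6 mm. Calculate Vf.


Vf = n * FAW / (rho_f * h * 1000) = 18 * 150 / (2.4 * 1.6 * 1000) = 0.7031

0.7031


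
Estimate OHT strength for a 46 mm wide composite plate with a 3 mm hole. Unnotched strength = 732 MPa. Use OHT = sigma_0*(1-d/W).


OHT = sigma_0*(1-d/W) = 732*(1-3/46) = 684.3 MPa

684.3 MPa


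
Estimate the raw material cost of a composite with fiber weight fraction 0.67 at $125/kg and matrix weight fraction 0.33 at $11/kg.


Cost = cost_f*Wf + cost_m*Wm = 125*0.67 + 11*0.33 = $87.38/kg

$87.38/kg


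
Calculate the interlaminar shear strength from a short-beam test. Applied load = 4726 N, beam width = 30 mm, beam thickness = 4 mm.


ILSS = 3F/(4bh) = 3*4726/(4*30*4) = 29.54 MPa

29.54 MPa


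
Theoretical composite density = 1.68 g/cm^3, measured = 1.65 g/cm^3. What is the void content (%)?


Void% = (rho_theo - rho_actual)/rho_theo * 100 = (1.68 - 1.65)/1.68 * 100 = 1.79%

1.79%


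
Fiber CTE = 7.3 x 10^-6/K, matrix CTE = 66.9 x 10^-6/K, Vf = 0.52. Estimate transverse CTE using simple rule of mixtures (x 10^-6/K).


alpha_2 = alpha_f*Vf + alpha_m*(1-Vf) = 7.3*0.52 + 66.9*0.48 = 35.9 x 10^-6/K

35.9 x 10^-6/K


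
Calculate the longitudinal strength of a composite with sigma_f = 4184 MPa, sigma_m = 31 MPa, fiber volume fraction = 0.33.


sigma_1 = sigma_f*Vf + sigma_m*(1-Vf) = 4184*0.33 + 31*0.67 = 1401.5 MPa

1401.5 MPa


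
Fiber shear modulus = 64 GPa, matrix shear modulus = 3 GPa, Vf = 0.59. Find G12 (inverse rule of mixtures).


1/G12 = Vf/Gf + (1-Vf)/Gm = 0.59/64 + 0.41/3
G12 = 6.85 GPa

6.85 GPa


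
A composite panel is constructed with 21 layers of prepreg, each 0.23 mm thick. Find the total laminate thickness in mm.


h = n * t_ply = 21 * 0.23 = 4.83 mm

4.83 mm


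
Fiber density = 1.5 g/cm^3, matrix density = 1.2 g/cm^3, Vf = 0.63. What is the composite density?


rho_c = rho_f*Vf + rho_m*(1-Vf) = 1.5*0.63 + 1.2*0.37 = 1.389 g/cm^3

1.389 g/cm^3


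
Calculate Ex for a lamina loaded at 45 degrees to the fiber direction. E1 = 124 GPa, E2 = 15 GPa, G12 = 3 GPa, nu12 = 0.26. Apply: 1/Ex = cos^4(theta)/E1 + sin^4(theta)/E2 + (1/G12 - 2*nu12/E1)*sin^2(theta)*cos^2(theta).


cos^4(45) = 0.25, sin^4(45) = 0.25, sin^2(45)*cos^2(45) = 0.25
1/G12 - 2*nu12/E1 = 1/3 - 2*0.26/124 = 0.32914 GPa^-1
1/Ex = 0.25/124 + 0.25/15 + 0.32914*0.25 = 0.1009677 GPa^-1
Ex = 9.9 GPa

9.9 GPa


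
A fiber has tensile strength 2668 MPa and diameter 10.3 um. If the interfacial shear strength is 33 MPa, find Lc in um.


Lc = sigma_f * d / (2 * tau_i) = 2668 * 10.3 / (2 * 33) = 416.4 um

416.4 um


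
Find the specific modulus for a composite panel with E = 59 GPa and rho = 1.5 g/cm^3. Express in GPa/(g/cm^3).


Specific stiffness = E/rho = 59/1.5 = 39.3 GPa/(g/cm^3)

39.3 GPa/(g/cm^3)


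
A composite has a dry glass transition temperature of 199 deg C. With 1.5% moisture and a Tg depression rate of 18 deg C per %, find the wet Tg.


Tg_wet = Tg_dry - k*moisture = 199 - 18*1.5 = 172.0 deg C

172.0 deg C


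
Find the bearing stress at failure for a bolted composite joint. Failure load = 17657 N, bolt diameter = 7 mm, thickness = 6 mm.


sigma_br = F/(d*h) = 17657/(7*6) = 420.4 MPa

420.4 MPa


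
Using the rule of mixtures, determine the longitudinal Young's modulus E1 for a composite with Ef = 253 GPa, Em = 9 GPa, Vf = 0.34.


E1 = Ef*Vf + Em*(1-Vf) = 253*0.34 + 9*0.66 = 91.96 GPa

91.96 GPa


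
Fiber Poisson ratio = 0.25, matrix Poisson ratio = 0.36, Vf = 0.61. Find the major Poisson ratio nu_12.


nu_12 = nu_f*Vf + nu_m*(1-Vf) = 0.25*0.61 + 0.36*0.39 = 0.2929

0.2929


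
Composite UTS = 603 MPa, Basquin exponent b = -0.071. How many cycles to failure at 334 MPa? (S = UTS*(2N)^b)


N = 0.5 * (S/UTS)^(1/b) = 0.5 * (334/603)^(1/-0.071) = 2054.2055 cycles

2054.2055 cycles


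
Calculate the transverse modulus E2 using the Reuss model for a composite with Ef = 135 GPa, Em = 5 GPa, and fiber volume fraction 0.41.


1/E2 = Vf/Ef + (1-Vf)/Em = 0.41/135 + 0.59/5
E2 = 8.26 GPa

8.26 GPa


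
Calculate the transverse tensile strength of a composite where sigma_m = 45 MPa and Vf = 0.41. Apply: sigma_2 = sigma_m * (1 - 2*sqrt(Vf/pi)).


factor = 1 - 2*sqrt(0.41/pi) = 0.2775
sigma_2 = 45 * 0.2775 = 12.49 MPa

12.49 MPa


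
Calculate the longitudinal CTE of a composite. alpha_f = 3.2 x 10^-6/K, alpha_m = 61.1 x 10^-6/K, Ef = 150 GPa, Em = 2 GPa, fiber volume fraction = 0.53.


E1 = Ef*Vf + Em*(1-Vf) = 80.44
alpha_1 = (alpha_f*Ef*Vf + alpha_m*Em*(1-Vf))/E1 = 3.88 x 10^-6/K

3.88 x 10^-6/K


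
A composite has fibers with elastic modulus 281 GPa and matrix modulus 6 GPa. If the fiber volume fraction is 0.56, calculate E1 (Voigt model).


E1 = Ef*Vf + Em*(1-Vf) = 281*0.56 + 6*0.44 = 160.0 GPa

160.0 GPa


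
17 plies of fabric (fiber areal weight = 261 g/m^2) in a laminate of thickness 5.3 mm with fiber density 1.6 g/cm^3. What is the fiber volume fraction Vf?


Vf = n * FAW / (rho_f * h * 1000) = 17 * 261 / (1.6 * 5.3 * 1000) = 0.5232

0.5232


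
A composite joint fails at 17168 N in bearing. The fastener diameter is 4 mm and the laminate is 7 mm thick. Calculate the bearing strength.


sigma_br = F/(d*h) = 17168/(4*7) = 613.1 MPa

613.1 MPa


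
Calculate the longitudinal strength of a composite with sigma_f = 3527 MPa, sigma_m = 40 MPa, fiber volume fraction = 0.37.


sigma_1 = sigma_f*Vf + sigma_m*(1-Vf) = 3527*0.37 + 40*0.63 = 1330.2 MPa

1330.2 MPa


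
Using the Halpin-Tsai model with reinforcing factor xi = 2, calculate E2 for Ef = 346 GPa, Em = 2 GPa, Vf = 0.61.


eta = (Ef/Em - 1)/(Ef/Em + xi) = (173.0 - 1)/(173.0 + 2) = 0.9829
E2 = Em*(1+xi*eta*Vf)/(1-eta*Vf) = 10.98 GPa

10.98 GPa


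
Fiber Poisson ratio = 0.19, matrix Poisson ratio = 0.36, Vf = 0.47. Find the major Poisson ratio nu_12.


nu_12 = nu_f*Vf + nu_m*(1-Vf) = 0.19*0.47 + 0.36*0.53 = 0.2801

0.2801


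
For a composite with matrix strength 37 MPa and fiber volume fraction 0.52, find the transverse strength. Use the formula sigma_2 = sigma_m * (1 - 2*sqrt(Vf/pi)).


factor = 1 - 2*sqrt(0.52/pi) = 0.1863
sigma_2 = 37 * 0.1863 = 6.89 MPa

6.89 MPa


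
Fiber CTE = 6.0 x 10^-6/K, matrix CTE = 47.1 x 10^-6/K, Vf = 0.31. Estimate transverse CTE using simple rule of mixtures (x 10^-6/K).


alpha_2 = alpha_f*Vf + alpha_m*(1-Vf) = 6.0*0.31 + 47.1*0.69 = 34.4 x 10^-6/K

34.4 x 10^-6/K


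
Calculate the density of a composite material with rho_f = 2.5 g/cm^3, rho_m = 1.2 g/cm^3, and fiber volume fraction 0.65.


rho_c = rho_f*Vf + rho_m*(1-Vf) = 2.5*0.65 + 1.2*0.35 = 2.045 g/cm^3

2.045 g/cm^3


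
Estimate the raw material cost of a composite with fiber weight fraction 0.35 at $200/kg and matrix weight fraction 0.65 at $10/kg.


Cost = cost_f*Wf + cost_m*Wm = 200*0.35 + 10*0.65 = $76.5/kg

$76.5/kg


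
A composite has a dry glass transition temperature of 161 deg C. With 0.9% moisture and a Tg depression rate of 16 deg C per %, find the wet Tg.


Tg_wet = Tg_dry - k*moisture = 161 - 16*0.9 = 146.6 deg C

146.6 deg C


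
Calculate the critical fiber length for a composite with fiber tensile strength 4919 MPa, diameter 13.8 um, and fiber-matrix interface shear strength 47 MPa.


Lc = sigma_f * d / (2 * tau_i) = 4919 * 13.8 / (2 * 47) = 722.2 um

722.2 um


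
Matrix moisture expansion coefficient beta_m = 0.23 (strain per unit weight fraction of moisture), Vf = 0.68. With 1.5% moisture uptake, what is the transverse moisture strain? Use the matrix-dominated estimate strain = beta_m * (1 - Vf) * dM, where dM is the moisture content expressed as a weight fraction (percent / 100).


dM = 1.5/100 = 0.015
strain = beta_m * (1-Vf) * dM = 0.23 * 0.32 * 0.015 = 0.001104

0.001104


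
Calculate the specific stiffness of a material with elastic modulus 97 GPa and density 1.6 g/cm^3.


Specific stiffness = E/rho = 97/1.6 = 60.6 GPa/(g/cm^3)

60.6 GPa/(g/cm^3)


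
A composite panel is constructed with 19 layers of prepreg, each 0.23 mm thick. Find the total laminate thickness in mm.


h = n * t_ply = 19 * 0.23 = 4.37 mm

4.37 mm


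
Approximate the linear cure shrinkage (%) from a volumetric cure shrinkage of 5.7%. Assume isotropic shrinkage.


Linear shrinkage ≈ vol_shrink/3 = 5.7/3 = 1.9%

1.9%


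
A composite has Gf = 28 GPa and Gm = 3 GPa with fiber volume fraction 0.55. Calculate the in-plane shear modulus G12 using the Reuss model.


1/G12 = Vf/Gf + (1-Vf)/Gm = 0.55/28 + 0.45/3
G12 = 5.89 GPa

5.89 GPa


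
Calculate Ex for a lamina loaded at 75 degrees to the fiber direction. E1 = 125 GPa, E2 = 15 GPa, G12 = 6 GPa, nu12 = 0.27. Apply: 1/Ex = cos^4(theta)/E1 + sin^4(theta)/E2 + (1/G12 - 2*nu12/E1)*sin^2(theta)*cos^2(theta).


cos^4(75) = 0.004487, sin^4(75) = 0.870513, sin^2(75)*cos^2(75) = 0.0625
1/G12 - 2*nu12/E1 = 1/6 - 2*0.27/125 = 0.162347 GPa^-1
1/Ex = 0.004487/125 + 0.870513/15 + 0.162347*0.0625 = 0.0682167 GPa^-1
Ex = 14.66 GPa

14.66 GPa
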